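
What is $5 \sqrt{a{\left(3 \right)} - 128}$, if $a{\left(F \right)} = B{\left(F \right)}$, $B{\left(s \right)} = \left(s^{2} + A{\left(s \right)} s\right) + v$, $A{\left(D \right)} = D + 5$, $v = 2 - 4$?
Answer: $5 i \sqrt{97} \approx 49.244 i$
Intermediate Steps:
$v = -2$ ($v = 2 - 4 = -2$)
$A{\left(D \right)} = 5 + D$
$B{\left(s \right)} = -2 + s^{2} + s \left(5 + s\right)$ ($B{\left(s \right)} = \left(s^{2} + \left(5 + s\right) s\right) - 2 = \left(s^{2} + s \left(5 + s\right)\right) - 2 = -2 + s^{2} + s \left(5 + s\right)$)
$a{\left(F \right)} = -2 + F^{2} + F \left(5 + F\right)$
$5 \sqrt{a{\left(3 \right)} - 128} = 5 \sqrt{\left(-2 + 3^{2} + 3 \left(5 + 3\right)\right) - 128} = 5 \sqrt{\left(-2 + 9 + 3 \cdot 8\right) - 128} = 5 \sqrt{\left(-2 + 9 + 24\right) - 128} = 5 \sqrt{31 - 128} = 5 \sqrt{-97} = 5 i \sqrt{97}$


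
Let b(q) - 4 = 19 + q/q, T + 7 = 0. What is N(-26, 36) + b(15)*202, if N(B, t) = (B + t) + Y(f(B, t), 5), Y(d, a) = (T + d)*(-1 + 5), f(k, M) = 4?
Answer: 4846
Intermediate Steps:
T = -7 (T = -7 + 0 = -7)
Y(d, a) = -28 + 4*d (Y(d, a) = (-7 + d)*(-1 + 5) = (-7 + d)*4 = -28 + 4*d)
N(B, t) = -12 + B + t (N(B, t) = (B + t) + (-28 + 4*4) = (B + t) + (-28 + 16) = (B + t) - 12 = -12 + B + t)
b(q) = 24 (b(q) = 4 + (19 + q/q) = 4 + (19 + 1) = 4 + 20 = 24)
N(-26, 36) + b(15)*202 = (-12 - 26 + 36) + 24*202 = -2 + 4848 = 4846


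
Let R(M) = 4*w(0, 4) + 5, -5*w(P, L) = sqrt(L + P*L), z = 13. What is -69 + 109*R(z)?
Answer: 1508/5 ≈ 301.60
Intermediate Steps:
w(P, L) = -sqrt(L + L*P)/5 (w(P, L) = -sqrt(L + P*L)/5 = -sqrt(L + L*P)/5)
R(M) = 17/5 (R(M) = 4*(-2*sqrt(1 + 0)/5) + 5 = 4*(-sqrt(4*1)/5) + 5 = 4*(-sqrt(4)/5) + 5 = 4*(-1/5*2) + 5 = 4*(-2/5) + 5 = -8/5 + 5 = 17/5)
-69 + 109*R(z) = -69 + 109*(17/5) = -69 + 1853/5 = 1508/5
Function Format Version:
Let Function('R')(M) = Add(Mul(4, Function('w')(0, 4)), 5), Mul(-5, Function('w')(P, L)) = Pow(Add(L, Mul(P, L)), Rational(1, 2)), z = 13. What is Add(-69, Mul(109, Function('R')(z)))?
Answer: Rational(1508, 5) ≈ 301.60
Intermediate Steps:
Function('w')(P, L) = Mul(Rational(-1, 5), Pow(Add(L, Mul(L, P)), Rational(1, 2))) (Function('w')(P, L) = Mul(Rational(-1, 5), Pow(Add(L, Mul(P, L)), Rational(1, 2))) = Mul(Rational(-1, 5), Pow(Add(L, Mul(L, P)), Rational(1, 2))))
Function('R')(M) = Rational(17, 5) (Function('R')(M) = Add(Mul(4, Mul(Rational(-1, 5), Pow(Mul(4, Add(1, 0)), Rational(1, 2)))), 5) = Add(Mul(4, Mul(Rational(-1, 5), Pow(Mul(4, 1), Rational(1, 2)))), 5) = Add(Mul(4, Mul(Rational(-1, 5), Pow(4, Rational(1, 2)))), 5) = Add(Mul(4, Mul(Rational(-1, 5), 2)), 5) = Add(Mul(4, Rational(-2, 5)), 5) = Add(Rational(-8, 5), 5) = Rational(17, 5))
Add(-69, Mul(109, Function('R')(z))) = Add(-69, Mul(109, Rational(17, 5))) = Add(-69, Rational(1853, 5)) = Rational(1508, 5)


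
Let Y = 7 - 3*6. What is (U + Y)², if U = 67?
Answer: 3136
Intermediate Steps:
Y = -11 (Y = 7 - 18 = -11)
(U + Y)² = (67 - 11)² = 56² = 3136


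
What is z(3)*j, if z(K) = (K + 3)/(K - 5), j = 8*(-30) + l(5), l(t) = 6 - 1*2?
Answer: 708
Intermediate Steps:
l(t) = 4 (l(t) = 6 - 2 = 4)
j = -236 (j = 8*(-30) + 4 = -240 + 4 = -236)
z(K) = (3 + K)/(-5 + K)
z(3)*j = ((3 + 3)/(-5 + 3))*(-236) = (6/(-2))*(-236) = -½*6*(-236) = -3*(-236) = 708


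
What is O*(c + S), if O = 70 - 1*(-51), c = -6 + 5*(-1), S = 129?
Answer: 14278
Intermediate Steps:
c = -11 (c = -6 - 5 = -11)
O = 121 (O = 70 + 51 = 121)
O*(c + S) = 121*(-11 + 129) = 121*118 = 14278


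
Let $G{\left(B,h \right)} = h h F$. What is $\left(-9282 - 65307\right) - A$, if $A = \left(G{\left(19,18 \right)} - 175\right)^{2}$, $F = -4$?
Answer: $-2238430$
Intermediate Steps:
$G{\left(B,h \right)} = - 4 h^{2}$ ($G{\left(B,h \right)} = h h \left(-4\right) = h^{2} \left(-4\right) = - 4 h^{2}$)
$A = 2163841$ ($A = \left(- 4 \cdot 18^{2} - 175\right)^{2} = \left(\left(-4\right) 324 - 175\right)^{2} = \left(-1296 - 175\right)^{2} = \left(-1471\right)^{2} = 2163841$)
$\left(-9282 - 65307\right) - A = \left(-9282 - 65307\right) - 2163841 = -74589 - 2163841 = -2238430$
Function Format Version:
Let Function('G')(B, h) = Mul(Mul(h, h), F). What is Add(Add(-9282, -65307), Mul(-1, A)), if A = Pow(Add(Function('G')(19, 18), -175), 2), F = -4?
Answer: -2238430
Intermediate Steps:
Function('G')(B, h) = Mul(-4, Pow(h, 2)) (Function('G')(B, h) = Mul(Mul(h, h), -4) = Mul(Pow(h, 2), -4) = Mul(-4, Pow(h, 2)))
A = 2163841 (A = Pow(Add(Mul(-4, Pow(18, 2)), -175), 2) = Pow(Add(Mul(-4, 324), -175), 2) = Pow(Add(-1296, -175), 2) = Pow(-1471, 2) = 2163841)
Add(Add(-9282, -65307), Mul(-1, A)) = Add(Add(-9282, -65307), Mul(-1, 2163841)) = Add(-74589, -2163841) = -2238430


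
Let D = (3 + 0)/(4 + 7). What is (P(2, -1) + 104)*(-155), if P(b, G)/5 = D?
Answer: -179645/11 ≈ -16331.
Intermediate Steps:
D = 3/11 ≈ 0.27273
P(b, G) = 15/11 (P(b, G) = 5*(3/11) = 15/11)
(P(2, -1) + 104)*(-155) = (15/11 + 104)*(-155) = (1159/11)*(-155) = -179645/11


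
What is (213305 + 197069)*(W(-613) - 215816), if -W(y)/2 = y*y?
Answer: -396976930396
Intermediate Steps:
W(y) = -2*y**2 (W(y) = -2*y*y = -2*y**2)
(213305 + 197069)*(W(-613) - 215816) = (213305 + 197069)*(-2*(-613)**2 - 215816) = 410374*(-2*375769 - 215816) = 410374*(-751538 - 215816) = 410374*(-967354) = -396976930396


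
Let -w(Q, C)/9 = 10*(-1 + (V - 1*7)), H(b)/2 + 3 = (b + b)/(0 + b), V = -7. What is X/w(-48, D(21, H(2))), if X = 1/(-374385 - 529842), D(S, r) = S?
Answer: -1/1220706450 ≈ -8.1920e-10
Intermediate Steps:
H(b) = -2 (H(b) = -6 + 2*((b + b)/(0 + b)) = -6 + 2*((2*b)/b) = -6 + 2*2 = -6 + 4 = -2)
X = -1/904227 (X = 1/(-904227) = -1/904227 ≈ -1.1059e-6)
w(Q, C) = 1350 (w(Q, C) = -90*(-1 + (-7 - 1*7)) = -90*(-1 + (-7 - 7)) = -90*(-1 - 14) = -90*(-15) = -9*(-150) = 1350)
X/w(-48, D(21, H(2))) = -1/904227/1350 = -1/904227*1/1350 = -1/1220706450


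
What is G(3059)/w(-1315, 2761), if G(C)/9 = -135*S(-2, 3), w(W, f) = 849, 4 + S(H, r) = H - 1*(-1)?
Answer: 2025/283 ≈ 7.1555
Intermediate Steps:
S(H, r) = -3 + H (S(H, r) = -4 + (H - 1*(-1)) = -4 + (H + 1) = -4 + (1 + H) = -3 + H)
G(C) = 6075 (G(C) = 9*(-135*(-3 - 2)) = 9*(-135*(-5)) = 9*675 = 6075)
G(3059)/w(-1315, 2761) = 6075/849 = 6075*(1/849) = 2025/283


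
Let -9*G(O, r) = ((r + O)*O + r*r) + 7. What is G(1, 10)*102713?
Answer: -12120134/9 ≈ -1.3467e+6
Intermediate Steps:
G(O, r) = -7/9 - r²/9 - O*(O + r)/9 (G(O, r) = -(((r + O)*O + r*r) + 7)/9 = -(((O + r)*O + r²) + 7)/9 = -((O*(O + r) + r²) + 7)/9 = -((r² + O*(O + r)) + 7)/9 = -(7 + r² + O*(O + r))/9 = -7/9 - r²/9 - O*(O + r)/9)
G(1, 10)*102713 = (-7/9 - ⅑*1² - ⅑*10² - ⅑*1*10)*102713 = (-7/9 - ⅑*1 - ⅑*100 - 10/9)*102713 = (-7/9 - ⅑ - 100/9 - 10/9)*102713 = -118/9*102713 = -12120134/9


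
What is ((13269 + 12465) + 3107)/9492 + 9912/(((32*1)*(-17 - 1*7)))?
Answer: -749321/75936 ≈ -9.8678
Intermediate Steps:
((13269 + 12465) + 3107)/9492 + 9912/(((32*1)*(-17 - 1*7))) = (25734 + 3107)*(1/9492) + 9912/((32*(-17 - 7))) = 28841*(1/9492) + 9912/((32*(-24))) = 28841/9492 + 9912/(-768) = 28841/9492 + 9912*(-1/768) = 28841/9492 - 413/32 = -749321/75936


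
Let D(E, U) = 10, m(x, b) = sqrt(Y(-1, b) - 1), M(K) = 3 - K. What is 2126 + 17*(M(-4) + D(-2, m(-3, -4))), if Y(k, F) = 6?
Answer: 2415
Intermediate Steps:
m(x, b) = sqrt(5) (m(x, b) = sqrt(6 - 1) = sqrt(5))
2126 + 17*(M(-4) + D(-2, m(-3, -4))) = 2126 + 17*((3 - 1*(-4)) + 10) = 2126 + 17*((3 + 4) + 10) = 2126 + 17*(7 + 10) = 2126 + 17*17 = 2126 + 289 = 2415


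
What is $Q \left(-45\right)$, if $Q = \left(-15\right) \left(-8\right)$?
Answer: $-5400$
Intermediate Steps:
$Q = 120$
$Q \left(-45\right) = 120 \left(-45\right) = -5400$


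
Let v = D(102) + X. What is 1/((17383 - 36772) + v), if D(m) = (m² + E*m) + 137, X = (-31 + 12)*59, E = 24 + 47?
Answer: -1/2727 ≈ -0.00036670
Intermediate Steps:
E = 71
X = -1121 (X = -19*59 = -1121)
D(m) = 137 + m² + 71*m (D(m) = (m² + 71*m) + 137 = 137 + m² + 71*m)
v = 16662 (v = (137 + 102² + 71*102) - 1121 = (137 + 10404 + 7242) - 1121 = 17783 - 1121 = 16662)
1/((17383 - 36772) + v) = 1/((17383 - 36772) + 16662) = 1/(-19389 + 16662) = 1/(-2727) = -1/2727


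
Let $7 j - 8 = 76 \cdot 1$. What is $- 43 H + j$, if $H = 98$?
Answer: $-4202$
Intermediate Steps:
$j = 12$ ($j = \frac{8}{7} + \frac{76 \cdot 1}{7} = \frac{8}{7} + \frac{1}{7} \cdot 76 = \frac{8}{7} + \frac{76}{7} = 12$)
$- 43 H + j = \left(-43\right) 98 + 12 = -4214 + 12 = -4202$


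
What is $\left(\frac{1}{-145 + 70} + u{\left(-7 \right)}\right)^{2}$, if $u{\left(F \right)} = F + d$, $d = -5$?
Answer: $\frac{811801}{5625} \approx 144.32$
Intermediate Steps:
$u{\left(F \right)} = -5 + F$ ($u{\left(F \right)} = F - 5 = -5 + F$)
$\left(\frac{1}{-145 + 70} + u{\left(-7 \right)}\right)^{2} = \left(\frac{1}{-145 + 70} - 12\right)^{2} = \left(\frac{1}{-75} - 12\right)^{2} = \left(- \frac{1}{75} - 12\right)^{2} = \left(- \frac{901}{75}\right)^{2} = \frac{811801}{5625}$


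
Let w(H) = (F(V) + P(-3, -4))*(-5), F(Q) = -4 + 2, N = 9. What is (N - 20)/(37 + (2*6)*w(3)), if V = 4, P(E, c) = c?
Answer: -11/397 ≈ -0.027708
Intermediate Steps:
F(Q) = -2
w(H) = 30 (w(H) = (-2 - 4)*(-5) = -6*(-5) = 30)
(N - 20)/(37 + (2*6)*w(3)) = (9 - 20)/(37 + (2*6)*30) = -11/(37 + 12*30) = -11/(37 + 360) = -11/397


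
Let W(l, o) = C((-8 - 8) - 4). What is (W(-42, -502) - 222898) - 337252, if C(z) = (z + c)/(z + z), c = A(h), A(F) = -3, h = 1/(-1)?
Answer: -22405977/40 ≈ -5.6015e+5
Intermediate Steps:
h = -1 (h = 1*(-1) = -1)
c = -3
C(z) = (-3 + z)/(2*z) (C(z) = (z - 3)/(z + z) = (-3 + z)/((2*z)) = (-3 + z)*(1/(2*z)) = (-3 + z)/(2*z))
W(l, o) = 23/40 (W(l, o) = (-3 + ((-8 - 8) - 4))/(2*((-8 - 8) - 4)) = (-3 + (-16 - 4))/(2*(-16 - 4)) = (½)*(-3 - 20)/(-20) = (½)*(-1/20)*(-23) = 23/40)
(W(-42, -502) - 222898) - 337252 = (23/40 - 222898) - 337252 = -8915897/40 - 337252 = -22405977/40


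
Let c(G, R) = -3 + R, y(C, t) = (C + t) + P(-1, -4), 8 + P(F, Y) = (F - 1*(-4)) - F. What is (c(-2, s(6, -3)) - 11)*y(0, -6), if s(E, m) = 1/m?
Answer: 430/3 ≈ 143.33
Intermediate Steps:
P(F, Y) = -4 (P(F, Y) = -8 + ((F - 1*(-4)) - F) = -8 + ((F + 4) - F) = -8 + ((4 + F) - F) = -8 + 4 = -4)
y(C, t) = -4 + C + t (y(C, t) = (C + t) - 4 = -4 + C + t)
(c(-2, s(6, -3)) - 11)*y(0, -6) = ((-3 + 1/(-3)) - 11)*(-4 + 0 - 6) = ((-3 - 1/3) - 11)*(-10) = (-10/3 - 11)*(-10) = -43/3*(-10) = 430/3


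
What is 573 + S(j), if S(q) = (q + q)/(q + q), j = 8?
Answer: 574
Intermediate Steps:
S(q) = 1 (S(q) = (2*q)/((2*q)) = (2*q)*(1/(2*q)) = 1)
573 + S(j) = 573 + 1 = 574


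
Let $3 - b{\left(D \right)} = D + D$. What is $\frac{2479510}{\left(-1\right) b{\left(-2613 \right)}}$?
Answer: $- \frac{2479510}{5229} \approx -474.18$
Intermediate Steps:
$b{\left(D \right)} = 3 - 2 D$ ($b{\left(D \right)} = 3 - \left(D + D\right) = 3 - 2 D$)
$\frac{2479510}{\left(-1\right) b{\left(-2613 \right)}} = \frac{2479510}{\left(-1\right) \left(3 - -5226\right)} = \frac{2479510}{\left(-1\right) \left(3 + 5226\right)} = \frac{2479510}{\left(-1\right) 5229} = \frac{2479510}{-5229} = 2479510 \left(- \frac{1}{5229}\right) = - \frac{2479510}{5229}$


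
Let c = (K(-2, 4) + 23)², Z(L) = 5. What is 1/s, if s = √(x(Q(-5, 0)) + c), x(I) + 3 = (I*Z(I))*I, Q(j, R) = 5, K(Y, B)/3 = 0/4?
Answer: √651/651 ≈ 0.039193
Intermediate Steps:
K(Y, B) = 0 (K(Y, B) = 3*(0/4) = 3*(0*(¼)) = 3*0 = 0)
c = 529 (c = (0 + 23)² = 23² = 529)
x(I) = -3 + 5*I² (x(I) = -3 + (I*5)*I = -3 + (5*I)*I = -3 + 5*I²)
s = √651 (s = √((-3 + 5*5²) + 529) = √((-3 + 5*25) + 529) = √((-3 + 125) + 529) = √(122 + 529) = √651 ≈ 25.515)
1/s = 1/(√651) = √651/651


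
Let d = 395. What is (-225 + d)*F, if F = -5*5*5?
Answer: -21250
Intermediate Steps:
F = -125 (F = -25*5 = -125)
(-225 + d)*F = (-225 + 395)*(-125) = 170*(-125) = -21250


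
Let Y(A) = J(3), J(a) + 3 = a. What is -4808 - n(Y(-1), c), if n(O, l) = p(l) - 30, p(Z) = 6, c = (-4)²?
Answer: -4784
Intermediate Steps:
c = 16
J(a) = -3 + a
Y(A) = 0 (Y(A) = -3 + 3 = 0)
n(O, l) = -24 (n(O, l) = 6 - 30 = -24)
-4808 - n(Y(-1), c) = -4808 - 1*(-24) = -4808 + 24 = -4784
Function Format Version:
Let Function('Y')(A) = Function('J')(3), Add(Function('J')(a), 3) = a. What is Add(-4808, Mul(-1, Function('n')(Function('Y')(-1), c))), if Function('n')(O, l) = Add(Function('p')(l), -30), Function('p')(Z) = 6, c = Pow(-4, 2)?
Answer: -4784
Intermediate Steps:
c = 16
Function('J')(a) = Add(-3, a)
Function('Y')(A) = 0 (Function('Y')(A) = Add(-3, 3) = 0)
Function('n')(O, l) = -24 (Function('n')(O, l) = Add(6, -30) = -24)
Add(-4808, Mul(-1, Function('n')(Function('Y')(-1), c))) = Add(-4808, Mul(-1, -24)) = Add(-4808, 24) = -4784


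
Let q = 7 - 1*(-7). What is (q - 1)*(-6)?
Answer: -78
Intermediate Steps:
q = 14 (q = 7 + 7 = 14)
(q - 1)*(-6) = (14 - 1)*(-6) = 13*(-6) = -78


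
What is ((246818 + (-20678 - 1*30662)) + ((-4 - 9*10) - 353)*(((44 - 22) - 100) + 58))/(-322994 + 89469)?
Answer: -204418/233525 ≈ -0.87536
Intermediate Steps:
((246818 + (-20678 - 1*30662)) + ((-4 - 9*10) - 353)*(((44 - 22) - 100) + 58))/(-322994 + 89469) = ((246818 + (-20678 - 30662)) + ((-4 - 90) - 353)*((22 - 100) + 58))/(-233525) = ((246818 - 51340) + (-94 - 353)*(-78 + 58))*(-1/233525) = (195478 - 447*(-20))*(-1/233525) = (195478 + 8940)*(-1/233525) = 204418*(-1/233525) = -204418/233525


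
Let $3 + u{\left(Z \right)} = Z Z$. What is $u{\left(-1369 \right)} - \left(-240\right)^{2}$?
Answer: $1816558$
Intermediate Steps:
$u{\left(Z \right)} = -3 + Z^{2}$ ($u{\left(Z \right)} = -3 + Z Z = -3 + Z^{2}$)
$u{\left(-1369 \right)} - \left(-240\right)^{2} = \left(-3 + \left(-1369\right)^{2}\right) - \left(-240\right)^{2} = \left(-3 + 1874161\right) - 57600 = 1874158 - 57600 = 1816558$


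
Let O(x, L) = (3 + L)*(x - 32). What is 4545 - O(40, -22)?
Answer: 4697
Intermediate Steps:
O(x, L) = (-32 + x)*(3 + L) (O(x, L) = (3 + L)*(-32 + x) = (-32 + x)*(3 + L))
4545 - O(40, -22) = 4545 - (-96 - 32*(-22) + 3*40 - 22*40) = 4545 - (-96 + 704 + 120 - 880) = 4545 - 1*(-152) = 4545 + 152 = 4697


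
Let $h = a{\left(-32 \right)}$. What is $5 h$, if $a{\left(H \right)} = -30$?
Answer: $-150$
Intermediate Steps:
$h = -30$
$5 h = 5 \left(-30\right) = -150$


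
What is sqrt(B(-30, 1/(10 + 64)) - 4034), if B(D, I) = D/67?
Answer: 2*I*sqrt(4527659)/67 ≈ 63.517*I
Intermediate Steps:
B(D, I) = D/67 (B(D, I) = D*(1/67) = D/67)
sqrt(B(-30, 1/(10 + 64)) - 4034) = sqrt((1/67)*(-30) - 4034) = sqrt(-30/67 - 4034) = sqrt(-270308/67) = 2*I*sqrt(4527659)/67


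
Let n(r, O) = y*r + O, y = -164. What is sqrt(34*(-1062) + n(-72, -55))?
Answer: I*sqrt(24355) ≈ 156.06*I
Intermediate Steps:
n(r, O) = O - 164*r (n(r, O) = -164*r + O = O - 164*r)
sqrt(34*(-1062) + n(-72, -55)) = sqrt(34*(-1062) + (-55 - 164*(-72))) = sqrt(-36108 + (-55 + 11808)) = sqrt(-36108 + 11753) = sqrt(-24355) = I*sqrt(24355)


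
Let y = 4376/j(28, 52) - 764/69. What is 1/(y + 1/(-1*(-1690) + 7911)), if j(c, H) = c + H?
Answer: 6624690/289019593 ≈ 0.022921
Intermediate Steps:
j(c, H) = H + c
y = 30103/690 (y = 4376/(52 + 28) - 764/69 = 4376/80 - 764*1/69 = 4376*(1/80) - 764/69 = 547/10 - 764/69 = 30103/690 ≈ 43.628)
1/(y + 1/(-1*(-1690) + 7911)) = 1/(30103/690 + 1/(-1*(-1690) + 7911)) = 1/(30103/690 + 1/(1690 + 7911)) = 1/(30103/690 + 1/9601) = 1/(289019593/6624690) = 6624690/289019593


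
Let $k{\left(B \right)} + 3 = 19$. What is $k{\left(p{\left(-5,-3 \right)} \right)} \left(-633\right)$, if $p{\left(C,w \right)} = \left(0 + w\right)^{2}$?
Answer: $-10128$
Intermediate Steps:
$p{\left(C,w \right)} = w^{2}$
$k{\left(B \right)} = 16$ ($k{\left(B \right)} = -3 + 19 = 16$)
$k{\left(p{\left(-5,-3 \right)} \right)} \left(-633\right) = 16 \left(-633\right) = -10128$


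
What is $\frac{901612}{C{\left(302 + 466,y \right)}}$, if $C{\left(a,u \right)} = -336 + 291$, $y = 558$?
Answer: $- \frac{901612}{45} \approx -20036.0$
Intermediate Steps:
$C{\left(a,u \right)} = -45$
$\frac{901612}{C{\left(302 + 466,y \right)}} = \frac{901612}{-45} = 901612 \left(- \frac{1}{45}\right) = - \frac{901612}{45}$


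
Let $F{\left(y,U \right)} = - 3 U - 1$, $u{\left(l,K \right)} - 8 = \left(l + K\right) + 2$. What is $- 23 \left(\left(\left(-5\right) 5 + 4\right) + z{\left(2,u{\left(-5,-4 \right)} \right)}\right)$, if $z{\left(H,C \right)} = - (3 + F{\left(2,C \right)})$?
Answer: $460$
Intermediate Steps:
$u{\left(l,K \right)} = 10 + K + l$ ($u{\left(l,K \right)} = 8 + \left(\left(l + K\right) + 2\right) = 8 + \left(\left(K + l\right) + 2\right) = 8 + \left(2 + K + l\right) = 10 + K + l$)
$F{\left(y,U \right)} = -1 - 3 U$
$z{\left(H,C \right)} = -2 + 3 C$ ($z{\left(H,C \right)} = - (3 - \left(1 + 3 C\right)) = - (2 - 3 C) = -2 + 3 C$)
$- 23 \left(\left(\left(-5\right) 5 + 4\right) + z{\left(2,u{\left(-5,-4 \right)} \right)}\right) = - 23 \left(\left(\left(-5\right) 5 + 4\right) - \left(2 - 3 \left(10 - 4 - 5\right)\right)\right) = - 23 \left(\left(-25 + 4\right) + \left(-2 + 3 \cdot 1\right)\right) = - 23 \left(-21 + \left(-2 + 3\right)\right) = - 23 \left(-21 + 1\right) = \left(-23\right) \left(-20\right) = 460$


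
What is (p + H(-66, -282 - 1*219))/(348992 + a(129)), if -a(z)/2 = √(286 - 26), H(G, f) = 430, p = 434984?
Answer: 9497250168/7612213439 + 217707*√65/15224426878 ≈ 1.2477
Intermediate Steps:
a(z) = -4*√65 (a(z) = -2*√(286 - 26) = -4*√65)
(p + H(-66, -282 - 1*219))/(348992 + a(129)) = (434984 + 430)/(348992 - 4*√65) = 435414/(348992 - 4*√65)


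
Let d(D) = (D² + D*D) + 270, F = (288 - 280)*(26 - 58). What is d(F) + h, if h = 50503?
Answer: 181845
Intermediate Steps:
F = -256 (F = 8*(-32) = -256)
d(D) = 270 + 2*D² (d(D) = (D² + D²) + 270 = 2*D² + 270 = 270 + 2*D²)
d(F) + h = (270 + 2*(-256)²) + 50503 = (270 + 2*65536) + 50503 = (270 + 131072) + 50503 = 131342 + 50503 = 181845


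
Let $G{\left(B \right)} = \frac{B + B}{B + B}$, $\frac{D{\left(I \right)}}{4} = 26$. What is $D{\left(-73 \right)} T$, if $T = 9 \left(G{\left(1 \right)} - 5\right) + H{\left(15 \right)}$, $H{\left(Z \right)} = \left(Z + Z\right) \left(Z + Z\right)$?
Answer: $89856$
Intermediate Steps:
$D{\left(I \right)} = 104$ ($D{\left(I \right)} = 4 \cdot 26 = 104$)
$G{\left(B \right)} = 1$ ($G{\left(B \right)} = \frac{2 B}{2 B} = 2 B \frac{1}{2 B} = 1$)
$H{\left(Z \right)} = 4 Z^{2}$ ($H{\left(Z \right)} = 2 Z 2 Z = 4 Z^{2}$)
$T = 864$ ($T = 9 \left(1 - 5\right) + 4 \cdot 15^{2} = 9 \left(-4\right) + 4 \cdot 225 = -36 + 900 = 864$)
$D{\left(-73 \right)} T = 104 \cdot 864 = 89856$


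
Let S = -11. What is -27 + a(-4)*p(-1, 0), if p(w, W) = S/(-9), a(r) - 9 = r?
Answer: -188/9 ≈ -20.889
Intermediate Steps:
a(r) = 9 + r
p(w, W) = 11/9 (p(w, W) = -11/(-9) = -11*(-⅑) = 11/9)
-27 + a(-4)*p(-1, 0) = -27 + (9 - 4)*(11/9) = -27 + 5*(11/9) = -27 + 55/9 = -188/9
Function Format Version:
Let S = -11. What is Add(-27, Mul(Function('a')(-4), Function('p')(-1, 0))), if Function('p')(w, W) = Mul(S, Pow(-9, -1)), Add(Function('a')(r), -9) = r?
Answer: Rational(-188, 9) ≈ -20.889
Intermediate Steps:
Function('a')(r) = Add(9, r)
Function('p')(w, W) = Rational(11, 9) (Function('p')(w, W) = Mul(-11, Pow(-9, -1)) = Mul(-11, Rational(-1, 9)) = Rational(11, 9))
Add(-27, Mul(Function('a')(-4), Function('p')(-1, 0))) = Add(-27, Mul(Add(9, -4), Rational(11, 9))) = Add(-27, Mul(5, Rational(11, 9))) = Add(-27, Rational(55, 9)) = Rational(-188, 9)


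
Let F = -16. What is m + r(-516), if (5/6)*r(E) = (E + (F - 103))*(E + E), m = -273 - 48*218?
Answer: 775647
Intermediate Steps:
m = -10737 (m = -273 - 10464 = -10737)
r(E) = 12*E*(-119 + E)/5 (r(E) = 6*((E + (-16 - 103))*(E + E))/5 = 6*((E - 119)*(2*E))/5 = 6*((-119 + E)*(2*E))/5 = 6*(2*E*(-119 + E))/5 = 12*E*(-119 + E)/5)
m + r(-516) = -10737 + (12/5)*(-516)*(-119 - 516) = -10737 + (12/5)*(-516)*(-635) = -10737 + 786384 = 775647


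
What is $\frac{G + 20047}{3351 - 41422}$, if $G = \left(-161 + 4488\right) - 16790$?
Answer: $- \frac{7584}{38071} \approx -0.19921$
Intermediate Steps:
$G = -12463$ ($G = 4327 - 16790 = -12463$)
$\frac{G + 20047}{3351 - 41422} = \frac{-12463 + 20047}{3351 - 41422} = \frac{7584}{-38071} = 7584 \left(- \frac{1}{38071}\right) = - \frac{7584}{38071}$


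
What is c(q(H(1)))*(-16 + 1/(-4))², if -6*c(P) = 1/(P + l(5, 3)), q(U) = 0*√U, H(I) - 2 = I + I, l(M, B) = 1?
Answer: -4225/96 ≈ -44.010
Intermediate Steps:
H(I) = 2 + 2*I (H(I) = 2 + (I + I) = 2 + 2*I)
q(U) = 0
c(P) = -1/(6*(1 + P)) (c(P) = -1/(6*(P + 1)) = -1/(6*(1 + P)))
c(q(H(1)))*(-16 + 1/(-4))² = (-1/(6 + 6*0))*(-16 + 1/(-4))² = (-1/(6 + 0))*(-16 - ¼)² = (-1/6)*(-65/4)² = -1*⅙*(4225/16) = -⅙*4225/16 = -4225/96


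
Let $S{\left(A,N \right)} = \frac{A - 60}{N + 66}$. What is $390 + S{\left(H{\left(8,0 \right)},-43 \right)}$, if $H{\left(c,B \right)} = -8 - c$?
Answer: $\frac{8894}{23} \approx 386.7$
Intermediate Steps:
$S{\left(A,N \right)} = \frac{-60 + A}{66 + N}$
$390 + S{\left(H{\left(8,0 \right)},-43 \right)} = 390 + \frac{-60 - 16}{66 - 43} = 390 + \frac{-60 - 16}{23} = 390 + \frac{1}{23} \left(-76\right) = 390 - \frac{76}{23} = \frac{8894}{23}$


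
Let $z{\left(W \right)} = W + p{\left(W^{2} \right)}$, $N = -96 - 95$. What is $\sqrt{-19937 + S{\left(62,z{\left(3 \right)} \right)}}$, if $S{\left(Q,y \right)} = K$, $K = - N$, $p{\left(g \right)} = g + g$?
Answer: $3 i \sqrt{2194} \approx 140.52 i$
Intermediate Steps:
$p{\left(g \right)} = 2 g$
$N = -191$ ($N = -96 - 95 = -191$)
$K = 191$ ($K = \left(-1\right) \left(-191\right) = 191$)
$z{\left(W \right)} = W + 2 W^{2}$
$S{\left(Q,y \right)} = 191$
$\sqrt{-19937 + S{\left(62,z{\left(3 \right)} \right)}} = \sqrt{-19937 + 191} = \sqrt{-19746} = 3 i \sqrt{2194}$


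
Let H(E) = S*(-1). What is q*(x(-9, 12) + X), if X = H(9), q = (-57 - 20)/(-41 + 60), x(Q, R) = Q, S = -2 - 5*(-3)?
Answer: 1694/19 ≈ 89.158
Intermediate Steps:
S = 13 (S = -2 + 15 = 13)
H(E) = -13 (H(E) = 13*(-1) = -13)
q = -77/19 ≈ -4.0526
X = -13
q*(x(-9, 12) + X) = -77*(-9 - 13)/19 = -77/19*(-22) = 1694/19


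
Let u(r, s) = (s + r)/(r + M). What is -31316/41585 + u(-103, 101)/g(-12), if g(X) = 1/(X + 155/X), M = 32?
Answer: -25774531/17715210 ≈ -1.4549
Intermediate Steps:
u(r, s) = (r + s)/(32 + r) (u(r, s) = (s + r)/(r + 32) = (r + s)/(32 + r))
-31316/41585 + u(-103, 101)/g(-12) = -31316/41585 + ((-103 + 101)/(32 - 103))/((-12/(155 + (-12)²))) = -31316*1/41585 + (-2/(-71))/((-12/(155 + 144))) = -31316/41585 + (-1/71*(-2))/((-12/299)) = -31316/41585 + 2/(71*((-12*1/299))) = -31316/41585 + 2/(71*(-12/299)) = -31316/41585 + (2/71)*(-299/12) = -31316/41585 - 299/426 = -25774531/17715210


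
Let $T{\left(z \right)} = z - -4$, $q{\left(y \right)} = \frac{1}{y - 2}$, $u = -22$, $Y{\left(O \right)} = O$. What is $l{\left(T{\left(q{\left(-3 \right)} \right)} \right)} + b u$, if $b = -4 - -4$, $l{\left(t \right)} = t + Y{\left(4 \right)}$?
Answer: $\frac{39}{5} \approx 7.8$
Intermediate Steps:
$q{\left(y \right)} = \frac{1}{-2 + y}$
$T{\left(z \right)} = 4 + z$ ($T{\left(z \right)} = z + 4 = 4 + z$)
$l{\left(t \right)} = 4 + t$ ($l{\left(t \right)} = t + 4 = 4 + t$)
$b = 0$ ($b = -4 + 4 = 0$)
$l{\left(T{\left(q{\left(-3 \right)} \right)} \right)} + b u = \left(4 + \left(4 + \frac{1}{-2 - 3}\right)\right) + 0 \left(-22\right) = \left(4 + \left(4 + \frac{1}{-5}\right)\right) + 0 = \left(4 + \left(4 - \frac{1}{5}\right)\right) + 0 = \left(4 + \frac{19}{5}\right) + 0 = \frac{39}{5} + 0 = \frac{39}{5}$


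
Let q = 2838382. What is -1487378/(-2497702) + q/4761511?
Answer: 7085799553161/5946417773861 ≈ 1.1916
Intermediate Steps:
-1487378/(-2497702) + q/4761511 = -1487378/(-2497702) + 2838382/4761511 = -1487378*(-1/2497702) + 2838382*(1/4761511) = 743689/1248851 + 2838382/4761511 = 7085799553161/5946417773861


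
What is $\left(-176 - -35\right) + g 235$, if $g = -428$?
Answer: $-100721$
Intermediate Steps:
$\left(-176 - -35\right) + g 235 = \left(-176 - -35\right) - 100580 = \left(-176 + 35\right) - 100580 = -141 - 100580 = -100721$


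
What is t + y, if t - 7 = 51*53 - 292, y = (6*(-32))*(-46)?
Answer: 11250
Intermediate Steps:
y = 8832 (y = -192*(-46) = 8832)
t = 2418 (t = 7 + (51*53 - 292) = 7 + (2703 - 292) = 7 + 2411 = 2418)
t + y = 2418 + 8832 = 11250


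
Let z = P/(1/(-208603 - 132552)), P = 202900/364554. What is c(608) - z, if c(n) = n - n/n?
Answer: 34720816889/182277 ≈ 1.9048e+5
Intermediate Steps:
c(n) = -1 + n (c(n) = n - 1*1 = n - 1 = -1 + n)
P = 101450/182277 (P = 202900*(1/364554) = 101450/182277 ≈ 0.55657)
z = -34610174750/182277 (z = 101450/(182277*(1/(-208603 - 132552))) = 101450/(182277*(1/(-341155))) = 101450/(182277*(-1/341155)) = (101450/182277)*(-341155) = -34610174750/182277 ≈ -1.8988e+5)
c(608) - z = (-1 + 608) - 1*(-34610174750/182277) = 607 + 34610174750/182277 = 34720816889/182277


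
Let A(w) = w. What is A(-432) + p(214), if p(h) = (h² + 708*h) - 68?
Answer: 196808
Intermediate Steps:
p(h) = -68 + h² + 708*h
A(-432) + p(214) = -432 + (-68 + 214² + 708*214) = -432 + (-68 + 45796 + 151512) = -432 + 197240 = 196808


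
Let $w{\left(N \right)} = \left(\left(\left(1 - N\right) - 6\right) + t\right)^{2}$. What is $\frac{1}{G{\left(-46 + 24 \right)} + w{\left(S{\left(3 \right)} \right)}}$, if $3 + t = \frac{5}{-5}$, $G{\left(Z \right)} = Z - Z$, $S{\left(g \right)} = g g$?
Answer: $\frac{1}{324} \approx 0.0030864$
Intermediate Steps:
$S{\left(g \right)} = g^{2}$
$G{\left(Z \right)} = 0$
$t = -4$ ($t = -3 + \frac{5}{-5} = -3 + 5 \left(- \frac{1}{5}\right) = -3 - 1 = -4$)
$w{\left(N \right)} = \left(-9 - N\right)^{2}$ ($w{\left(N \right)} = \left(\left(\left(1 - N\right) - 6\right) - 4\right)^{2} = \left(\left(-5 - N\right) - 4\right)^{2} = \left(-9 - N\right)^{2}$)
$\frac{1}{G{\left(-46 + 24 \right)} + w{\left(S{\left(3 \right)} \right)}} = \frac{1}{0 + \left(9 + 3^{2}\right)^{2}} = \frac{1}{0 + \left(9 + 9\right)^{2}} = \frac{1}{0 + 18^{2}} = \frac{1}{0 + 324} = \frac{1}{324}$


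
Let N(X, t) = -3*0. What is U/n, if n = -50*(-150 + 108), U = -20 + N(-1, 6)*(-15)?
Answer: -1/105 ≈ -0.0095238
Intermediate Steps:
N(X, t) = 0
U = -20 (U = -20 + 0*(-15) = -20 + 0 = -20)
n = 2100 (n = -50*(-42) = 2100)
U/n = -20/2100 = -20*1/2100 = -1/105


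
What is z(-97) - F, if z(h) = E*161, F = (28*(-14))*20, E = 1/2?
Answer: 15841/2 ≈ 7920.5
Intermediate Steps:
E = ½ (E = 1*(½) = ½ ≈ 0.50000)
F = -7840 (F = -392*20 = -7840)
z(h) = 161/2 (z(h) = (½)*161 = 161/2)
z(-97) - F = 161/2 - 1*(-7840) = 161/2 + 7840 = 15841/2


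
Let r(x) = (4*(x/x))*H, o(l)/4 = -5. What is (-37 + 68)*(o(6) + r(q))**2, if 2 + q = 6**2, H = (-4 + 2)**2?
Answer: 496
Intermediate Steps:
H = 4 (H = (-2)**2 = 4)
q = 34 (q = -2 + 6**2 = -2 + 36 = 34)
o(l) = -20 (o(l) = 4*(-5) = -20)
r(x) = 16 (r(x) = (4*(x/x))*4 = (4*1)*4 = 4*4 = 16)
(-37 + 68)*(o(6) + r(q))**2 = (-37 + 68)*(-20 + 16)**2 = 31*(-4)**2 = 31*16 = 496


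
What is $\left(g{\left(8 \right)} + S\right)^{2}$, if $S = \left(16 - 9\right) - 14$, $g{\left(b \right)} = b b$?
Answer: $3249$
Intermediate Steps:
$g{\left(b \right)} = b^{2}$
$S = -7$ ($S = 7 - 14 = -7$)
$\left(g{\left(8 \right)} + S\right)^{2} = \left(8^{2} - 7\right)^{2} = \left(64 - 7\right)^{2} = 57^{2} = 3249$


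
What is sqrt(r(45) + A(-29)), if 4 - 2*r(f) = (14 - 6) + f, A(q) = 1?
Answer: I*sqrt(94)/2 ≈ 4.8477*I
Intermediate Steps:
r(f) = -2 - f/2 (r(f) = 2 - ((14 - 6) + f)/2 = 2 - (8 + f)/2 = 2 + (-4 - f/2) = -2 - f/2)
sqrt(r(45) + A(-29)) = sqrt((-2 - 1/2*45) + 1) = sqrt((-2 - 45/2) + 1) = sqrt(-49/2 + 1) = sqrt(-47/2) = I*sqrt(94)/2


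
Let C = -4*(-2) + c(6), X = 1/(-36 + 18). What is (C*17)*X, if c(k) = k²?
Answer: -374/9 ≈ -41.556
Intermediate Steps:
X = -1/18 (X = 1/(-18) = -1/18 ≈ -0.055556)
C = 44 (C = -4*(-2) + 6² = 8 + 36 = 44)
(C*17)*X = (44*17)*(-1/18) = 748*(-1/18) = -374/9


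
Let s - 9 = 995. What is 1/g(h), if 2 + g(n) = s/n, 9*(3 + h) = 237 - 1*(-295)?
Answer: 505/8026 ≈ 0.062920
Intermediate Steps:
s = 1004 (s = 9 + 995 = 1004)
h = 505/9 (h = -3 + (237 - 1*(-295))/9 = -3 + (237 + 295)/9 = -3 + (⅑)*532 = -3 + 532/9 = 505/9 ≈ 56.111)
g(n) = -2 + 1004/n
1/g(h) = 1/(-2 + 1004/(505/9)) = 1/(-2 + 1004*(9/505)) = 1/(-2 + 9036/505) = 1/(8026/505) = 505/8026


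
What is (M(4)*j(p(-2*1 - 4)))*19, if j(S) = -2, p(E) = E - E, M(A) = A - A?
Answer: 0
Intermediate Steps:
M(A) = 0
p(E) = 0
(M(4)*j(p(-2*1 - 4)))*19 = (0*(-2))*19 = 0*19 = 0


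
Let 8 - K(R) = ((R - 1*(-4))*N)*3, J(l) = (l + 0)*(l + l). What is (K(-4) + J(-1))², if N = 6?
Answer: 100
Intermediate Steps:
J(l) = 2*l² (J(l) = l*(2*l) = 2*l²)
K(R) = -64 - 18*R (K(R) = 8 - (R - 1*(-4))*6*3 = 8 - (R + 4)*6*3 = 8 - (4 + R)*6*3 = 8 - (24 + 6*R)*3 = 8 - (72 + 18*R) = 8 + (-72 - 18*R) = -64 - 18*R)
(K(-4) + J(-1))² = ((-64 - 18*(-4)) + 2*(-1)²)² = ((-64 + 72) + 2*1)² = (8 + 2)² = 10² = 100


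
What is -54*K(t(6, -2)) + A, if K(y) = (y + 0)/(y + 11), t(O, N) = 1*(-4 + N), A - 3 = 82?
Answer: 749/5 ≈ 149.80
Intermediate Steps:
A = 85 (A = 3 + 82 = 85)
t(O, N) = -4 + N
K(y) = y/(11 + y)
-54*K(t(6, -2)) + A = -54*(-4 - 2)/(11 + (-4 - 2)) + 85 = -(-324)/(11 - 6) + 85 = -(-324)/5 + 85 = -54*(-6/5) + 85 = 324/5 + 85 = 749/5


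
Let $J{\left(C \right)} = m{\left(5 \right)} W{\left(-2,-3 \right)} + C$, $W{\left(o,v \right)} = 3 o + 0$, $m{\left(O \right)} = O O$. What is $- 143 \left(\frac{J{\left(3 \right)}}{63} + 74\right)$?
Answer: $- \frac{30745}{3} \approx -10248.0$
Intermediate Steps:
$m{\left(O \right)} = O^{2}$
$W{\left(o,v \right)} = 3 o$
$J{\left(C \right)} = -150 + C$ ($J{\left(C \right)} = 5^{2} \cdot 3 \left(-2\right) + C = 25 \left(-6\right) + C = -150 + C$)
$- 143 \left(\frac{J{\left(3 \right)}}{63} + 74\right) = - 143 \left(\frac{-150 + 3}{63} + 74\right) = - 143 \left(\left(-147\right) \frac{1}{63} + 74\right) = - 143 \left(- \frac{7}{3} + 74\right) = \left(-143\right) \frac{215}{3} = - \frac{30745}{3}$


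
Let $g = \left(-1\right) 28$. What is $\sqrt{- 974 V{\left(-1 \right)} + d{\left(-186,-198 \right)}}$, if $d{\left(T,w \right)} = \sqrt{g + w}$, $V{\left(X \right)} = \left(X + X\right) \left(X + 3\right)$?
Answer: $\sqrt{3896 + i \sqrt{226}} \approx 62.418 + 0.1204 i$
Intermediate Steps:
$V{\left(X \right)} = 2 X \left(3 + X\right)$
$g = -28$
$d{\left(T,w \right)} = \sqrt{-28 + w}$
$\sqrt{- 974 V{\left(-1 \right)} + d{\left(-186,-198 \right)}} = \sqrt{- 974 \cdot 2 \left(-1\right) \left(3 - 1\right) + \sqrt{-28 - 198}} = \sqrt{- 974 \cdot 2 \left(-1\right) 2 + \sqrt{-226}} = \sqrt{\left(-974\right) \left(-4\right) + i \sqrt{226}} = \sqrt{3896 + i \sqrt{226}}$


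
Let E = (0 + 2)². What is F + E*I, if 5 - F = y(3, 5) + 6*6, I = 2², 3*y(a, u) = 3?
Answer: -16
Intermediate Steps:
y(a, u) = 1 (y(a, u) = (⅓)*3 = 1)
I = 4
E = 4 (E = 2² = 4)
F = -32 (F = 5 - (1 + 6*6) = 5 - (1 + 36) = 5 - 1*37 = 5 - 37 = -32)
F + E*I = -32 + 4*4 = -32 + 16 = -16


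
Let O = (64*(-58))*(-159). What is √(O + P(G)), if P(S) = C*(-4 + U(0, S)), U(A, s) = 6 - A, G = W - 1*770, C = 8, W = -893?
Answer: 4*√36889 ≈ 768.26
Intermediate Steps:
G = -1663 (G = -893 - 1*770 = -893 - 770 = -1663)
O = 590208 (O = -3712*(-159) = 590208)
P(S) = 16 (P(S) = 8*(-4 + (6 - 1*0)) = 8*(-4 + (6 + 0)) = 8*(-4 + 6) = 8*2 = 16)
√(O + P(G)) = √(590208 + 16) = √590224 = 4*√36889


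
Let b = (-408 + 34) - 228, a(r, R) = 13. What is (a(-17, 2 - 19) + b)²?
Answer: 346921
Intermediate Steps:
b = -602 (b = -374 - 228 = -602)
(a(-17, 2 - 19) + b)² = (13 - 602)² = (-589)² = 346921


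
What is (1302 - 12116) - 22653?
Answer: -33467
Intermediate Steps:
(1302 - 12116) - 22653 = -10814 - 22653 = -33467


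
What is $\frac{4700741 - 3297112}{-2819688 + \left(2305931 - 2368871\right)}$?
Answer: $- \frac{1403629}{2882628} \approx -0.48693$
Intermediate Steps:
$\frac{4700741 - 3297112}{-2819688 + \left(2305931 - 2368871\right)} = \frac{1403629}{-2819688 - 62940} = \frac{1403629}{-2882628} = 1403629 \left(- \frac{1}{2882628}\right) = - \frac{1403629}{2882628}$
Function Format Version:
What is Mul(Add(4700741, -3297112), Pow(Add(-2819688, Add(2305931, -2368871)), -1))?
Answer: Rational(-1403629, 2882628) ≈ -0.48693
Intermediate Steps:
Mul(Add(4700741, -3297112), Pow(Add(-2819688, Add(2305931, -2368871)), -1)) = Mul(1403629, Pow(Add(-2819688, -62940), -1)) = Mul(1403629, Pow(-2882628, -1)) = Mul(1403629, Rational(-1, 2882628)) = Rational(-1403629, 2882628)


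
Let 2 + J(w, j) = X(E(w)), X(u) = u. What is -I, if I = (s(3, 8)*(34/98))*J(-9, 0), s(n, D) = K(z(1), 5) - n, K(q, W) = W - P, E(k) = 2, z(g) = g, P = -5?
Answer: 0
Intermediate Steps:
K(q, W) = 5 + W (K(q, W) = W - 1*(-5) = W + 5 = 5 + W)
J(w, j) = 0 (J(w, j) = -2 + 2 = 0)
s(n, D) = 10 - n (s(n, D) = (5 + 5) - n = 10 - n)
I = 0 (I = ((10 - 1*3)*(34/98))*0 = ((10 - 3)*(34*(1/98)))*0 = (7*(17/49))*0 = (17/7)*0 = 0)
-I = -1*0 = 0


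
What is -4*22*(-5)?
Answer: 440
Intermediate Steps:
-4*22*(-5) = -88*(-5) = 440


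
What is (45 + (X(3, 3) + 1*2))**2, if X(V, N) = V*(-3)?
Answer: 1444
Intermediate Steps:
X(V, N) = -3*V
(45 + (X(3, 3) + 1*2))**2 = (45 + (-3*3 + 1*2))**2 = (45 + (-9 + 2))**2 = (45 - 7)**2 = 38**2 = 1444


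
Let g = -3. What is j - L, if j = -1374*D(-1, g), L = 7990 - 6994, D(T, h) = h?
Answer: 3126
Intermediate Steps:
L = 996
j = 4122 (j = -1374*(-3) = 4122)
j - L = 4122 - 1*996 = 4122 - 996 = 3126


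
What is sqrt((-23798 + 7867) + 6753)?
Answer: I*sqrt(9178) ≈ 95.802*I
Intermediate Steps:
sqrt((-23798 + 7867) + 6753) = sqrt(-15931 + 6753) = sqrt(-9178) = I*sqrt(9178)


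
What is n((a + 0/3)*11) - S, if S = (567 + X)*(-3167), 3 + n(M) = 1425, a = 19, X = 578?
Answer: 3627637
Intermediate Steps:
n(M) = 1422 (n(M) = -3 + 1425 = 1422)
S = -3626215 (S = (567 + 578)*(-3167) = 1145*(-3167) = -3626215)
n((a + 0/3)*11) - S = 1422 - 1*(-3626215) = 1422 + 3626215 = 3627637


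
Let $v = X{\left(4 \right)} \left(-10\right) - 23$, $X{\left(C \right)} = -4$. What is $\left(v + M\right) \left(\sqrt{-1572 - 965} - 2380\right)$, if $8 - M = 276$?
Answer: $597380 - 251 i \sqrt{2537} \approx 5.9738 \cdot 10^{5} - 12643.0 i$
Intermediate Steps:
$M = -268$ ($M = 8 - 276 = -268$)
$v = 17$ ($v = \left(-4\right) \left(-10\right) - 23 = 40 - 23 = 17$)
$\left(v + M\right) \left(\sqrt{-1572 - 965} - 2380\right) = \left(17 - 268\right) \left(\sqrt{-1572 - 965} - 2380\right) = - 251 \left(\sqrt{-2537} - 2380\right) = - 251 \left(i \sqrt{2537} - 2380\right) = - 251 \left(-2380 + i \sqrt{2537}\right) = 597380 - 251 i \sqrt{2537}$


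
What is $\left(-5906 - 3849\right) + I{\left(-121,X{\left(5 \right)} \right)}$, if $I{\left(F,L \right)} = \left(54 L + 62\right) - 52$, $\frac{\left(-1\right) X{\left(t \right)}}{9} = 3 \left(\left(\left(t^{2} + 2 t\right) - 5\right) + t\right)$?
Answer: $-60775$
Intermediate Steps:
$X{\left(t \right)} = 135 - 81 t - 27 t^{2}$ ($X{\left(t \right)} = - 9 \cdot 3 \left(\left(\left(t^{2} + 2 t\right) - 5\right) + t\right) = - 9 \cdot 3 \left(\left(-5 + t^{2} + 2 t\right) + t\right) = - 9 \cdot 3 \left(-5 + t^{2} + 3 t\right) = - 9 \left(-15 + 3 t^{2} + 9 t\right) = 135 - 81 t - 27 t^{2}$)
$I{\left(F,L \right)} = 10 + 54 L$ ($I{\left(F,L \right)} = \left(62 + 54 L\right) - 52 = 10 + 54 L$)
$\left(-5906 - 3849\right) + I{\left(-121,X{\left(5 \right)} \right)} = \left(-5906 - 3849\right) + \left(10 + 54 \left(135 - 405 - 27 \cdot 5^{2}\right)\right) = -9755 + \left(10 + 54 \left(135 - 405 - 675\right)\right) = -9755 + \left(10 + 54 \left(-945\right)\right) = -9755 + \left(10 - 51030\right) = -9755 - 51020 = -60775$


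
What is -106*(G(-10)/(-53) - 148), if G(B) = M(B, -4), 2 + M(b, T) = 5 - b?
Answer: 15714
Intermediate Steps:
M(b, T) = 3 - b (M(b, T) = -2 + (5 - b) = 3 - b)
G(B) = 3 - B
-106*(G(-10)/(-53) - 148) = -106*((3 - 1*(-10))/(-53) - 148) = -106*((3 + 10)*(-1/53) - 148) = -106*(13*(-1/53) - 148) = -106*(-13/53 - 148) = -106*(-7857/53) = 15714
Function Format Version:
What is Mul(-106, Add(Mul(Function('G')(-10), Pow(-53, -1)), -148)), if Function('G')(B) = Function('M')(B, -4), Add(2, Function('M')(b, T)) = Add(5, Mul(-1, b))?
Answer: 15714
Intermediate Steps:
Function('M')(b, T) = Add(3, Mul(-1, b)) (Function('M')(b, T) = Add(-2, Add(5, Mul(-1, b))) = Add(3, Mul(-1, b)))
Function('G')(B) = Add(3, Mul(-1, B))
Mul(-106, Add(Mul(Function('G')(-10), Pow(-53, -1)), -148)) = Mul(-106, Add(Mul(Add(3, Mul(-1, -10)), Pow(-53, -1)), -148)) = Mul(-106, Add(Mul(Add(3, 10), Rational(-1, 53)), -148)) = Mul(-106, Add(Mul(13, Rational(-1, 53)), -148)) = Mul(-106, Add(Rational(-13, 53), -148)) = Mul(-106, Rational(-7857, 53)) = 15714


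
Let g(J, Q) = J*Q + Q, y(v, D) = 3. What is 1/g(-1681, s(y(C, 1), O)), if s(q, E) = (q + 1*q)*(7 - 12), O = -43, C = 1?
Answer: 1/50400 ≈ 1.9841e-5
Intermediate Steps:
s(q, E) = -10*q (s(q, E) = (q + q)*(-5) = (2*q)*(-5) = -10*q)
g(J, Q) = Q + J*Q
1/g(-1681, s(y(C, 1), O)) = 1/((-10*3)*(1 - 1681)) = 1/(-30*(-1680)) = 1/50400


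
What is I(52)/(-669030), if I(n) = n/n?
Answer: -1/669030 ≈ -1.4947e-6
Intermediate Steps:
I(n) = 1
I(52)/(-669030) = 1/(-669030) = 1*(-1/669030) = -1/669030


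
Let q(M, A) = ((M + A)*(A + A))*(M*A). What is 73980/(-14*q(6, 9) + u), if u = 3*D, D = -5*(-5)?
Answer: -4932/13603 ≈ -0.36257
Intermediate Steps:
D = 25
u = 75 (u = 3*25 = 75)
q(M, A) = 2*M*A²*(A + M) (q(M, A) = ((A + M)*(2*A))*(A*M) = (2*A*(A + M))*(A*M) = 2*M*A²*(A + M))
73980/(-14*q(6, 9) + u) = 73980/(-28*6*9²*(9 + 6) + 75) = 73980/(-28*6*81*15 + 75) = 73980/(-14*14580 + 75) = 73980/(-204120 + 75) = 73980/(-204045) = 73980*(-1/204045) = -4932/13603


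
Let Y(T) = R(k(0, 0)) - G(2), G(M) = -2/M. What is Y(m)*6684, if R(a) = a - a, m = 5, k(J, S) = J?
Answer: 6684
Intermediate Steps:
R(a) = 0
Y(T) = 1 (Y(T) = 0 - (-2)/2 = 0 - 1*(-1) = 0 + 1 = 1)
Y(m)*6684 = 1*6684 = 6684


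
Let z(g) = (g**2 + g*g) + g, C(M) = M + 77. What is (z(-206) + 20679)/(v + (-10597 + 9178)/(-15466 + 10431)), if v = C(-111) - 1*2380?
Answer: -530412075/12153071 ≈ -43.644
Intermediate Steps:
C(M) = 77 + M
z(g) = g + 2*g**2 (z(g) = (g**2 + g**2) + g = 2*g**2 + g = g + 2*g**2)
v = -2414 (v = (77 - 111) - 1*2380 = -34 - 2380 = -2414)
(z(-206) + 20679)/(v + (-10597 + 9178)/(-15466 + 10431)) = (-206*(1 + 2*(-206)) + 20679)/(-2414 + (-10597 + 9178)/(-15466 + 10431)) = (-206*(1 - 412) + 20679)/(-2414 - 1419/(-5035)) = (-206*(-411) + 20679)/(-2414 - 1419*(-1/5035)) = (84666 + 20679)/(-2414 + 1419/5035) = 105345/(-12153071/5035) = 105345*(-5035/12153071) = -530412075/12153071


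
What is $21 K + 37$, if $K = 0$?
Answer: $37$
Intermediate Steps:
$21 K + 37 = 21 \cdot 0 + 37 = 0 + 37 = 37$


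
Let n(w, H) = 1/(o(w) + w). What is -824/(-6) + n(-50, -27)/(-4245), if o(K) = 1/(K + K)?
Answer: 583096616/4245849 ≈ 137.33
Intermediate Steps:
o(K) = 1/(2*K)
n(w, H) = 1/(w + 1/(2*w)) (n(w, H) = 1/(1/(2*w) + w) = 1/(w + 1/(2*w)))
-824/(-6) + n(-50, -27)/(-4245) = -824/(-6) + (2*(-50)/(1 + 2*(-50)²))/(-4245) = -824*(-⅙) + (2*(-50)/(1 + 2*2500))*(-1/4245) = 412/3 + (2*(-50)/(1 + 5000))*(-1/4245) = 412/3 + (2*(-50)/5001)*(-1/4245) = 412/3 + (2*(-50)*(1/5001))*(-1/4245) = 412/3 - 100/5001*(-1/4245) = 412/3 + 20/4245849 = 583096616/4245849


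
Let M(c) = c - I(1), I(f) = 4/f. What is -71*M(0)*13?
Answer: 3692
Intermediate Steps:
M(c) = -4 + c (M(c) = c - 4/1 = c - 4 = -4 + c)
-71*M(0)*13 = -71*(-4 + 0)*13 = -71*(-4)*13 = 284*13 = 3692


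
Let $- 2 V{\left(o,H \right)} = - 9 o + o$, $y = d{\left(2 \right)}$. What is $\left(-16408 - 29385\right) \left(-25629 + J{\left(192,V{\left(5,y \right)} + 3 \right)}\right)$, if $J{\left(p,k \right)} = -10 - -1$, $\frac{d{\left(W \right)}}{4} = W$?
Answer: $1174040934$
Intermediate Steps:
$d{\left(W \right)} = 4 W$
$y = 8$ ($y = 4 \cdot 2 = 8$)
$V{\left(o,H \right)} = 4 o$ ($V{\left(o,H \right)} = - \frac{- 9 o + o}{2} = - \frac{\left(-8\right) o}{2} = 4 o$)
$J{\left(p,k \right)} = -9$ ($J{\left(p,k \right)} = -10 + 1 = -9$)
$\left(-16408 - 29385\right) \left(-25629 + J{\left(192,V{\left(5,y \right)} + 3 \right)}\right) = \left(-16408 - 29385\right) \left(-25629 - 9\right) = \left(-45793\right) \left(-25638\right) = 1174040934$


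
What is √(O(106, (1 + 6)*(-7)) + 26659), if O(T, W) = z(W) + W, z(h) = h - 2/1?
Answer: 3*√2951 ≈ 162.97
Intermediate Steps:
z(h) = -2 + h (z(h) = h - 2*1 = h - 2 = -2 + h)
O(T, W) = -2 + 2*W (O(T, W) = (-2 + W) + W = -2 + 2*W)
√(O(106, (1 + 6)*(-7)) + 26659) = √((-2 + 2*((1 + 6)*(-7))) + 26659) = √((-2 + 2*(7*(-7))) + 26659) = √((-2 + 2*(-49)) + 26659) = √((-2 - 98) + 26659) = √(-100 + 26659) = √26559 = 3*√2951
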